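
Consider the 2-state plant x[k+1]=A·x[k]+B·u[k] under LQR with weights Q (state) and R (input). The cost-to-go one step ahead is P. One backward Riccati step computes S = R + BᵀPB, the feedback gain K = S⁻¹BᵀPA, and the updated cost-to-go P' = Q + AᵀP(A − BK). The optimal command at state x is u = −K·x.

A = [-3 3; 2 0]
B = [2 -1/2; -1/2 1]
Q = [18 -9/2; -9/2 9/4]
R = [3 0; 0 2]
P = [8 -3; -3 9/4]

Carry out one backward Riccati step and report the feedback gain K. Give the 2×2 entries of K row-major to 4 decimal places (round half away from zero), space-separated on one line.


-1.2459 1.1496 0.9429 -0.2973

BᵀP = [17.5000 -7.1250; -7.0000 3.7500]
S = R + BᵀPB = [3 0; 0 2] + [38.5625 -15.8750; -15.8750 7.2500] = [41.5625 -15.8750; -15.8750 9.2500]
BᵀPA = [-66.7500 52.5000; 28.5000 -21.0000]
K = S⁻¹·BᵀPA = [-1.2459 1.1496; 0.9429 -0.2973]
A−BK = [-0.0368 0.5521; 0.4342 0.8721]
AᵀP(A−BK) = [6.9655 -4.7909; -4.7909 5.4025]
P' = Q + AᵀP(A−BK) = [24.9655 -9.2909; -9.2909 7.6525]
tr(P') = 32.6181


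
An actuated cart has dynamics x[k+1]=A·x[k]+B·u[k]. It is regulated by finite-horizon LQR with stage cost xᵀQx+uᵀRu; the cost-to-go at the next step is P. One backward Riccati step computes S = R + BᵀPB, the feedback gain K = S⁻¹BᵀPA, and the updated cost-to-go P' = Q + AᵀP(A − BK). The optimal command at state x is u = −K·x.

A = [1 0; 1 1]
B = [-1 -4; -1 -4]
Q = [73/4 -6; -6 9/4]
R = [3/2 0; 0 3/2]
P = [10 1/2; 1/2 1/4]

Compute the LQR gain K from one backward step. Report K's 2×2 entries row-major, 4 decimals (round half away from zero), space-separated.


-0.0584 -0.0039 -0.2335 -0.0156

BᵀP = [-10.5000 -0.7500; -42.0000 -3.0000]
S = R + BᵀPB = [3/2 0; 0 3/2] + [11.2500 45.0000; 45.0000 180.0000] = [12.7500 45.0000; 45.0000 181.5000]
BᵀPA = [-11.2500 -0.7500; -45.0000 -3.0000]
K = S⁻¹·BᵀPA = [-0.0584 -0.0039; -0.2335 -0.0156]
A−BK = [0.0078 -0.0661; 0.0078 0.9339]
AᵀP(A−BK) = [0.0875 0.0058; 0.0058 0.2004]
P' = Q + AᵀP(A−BK) = [18.3375 -5.9942; -5.9942 2.4504]
tr(P') = 20.7879


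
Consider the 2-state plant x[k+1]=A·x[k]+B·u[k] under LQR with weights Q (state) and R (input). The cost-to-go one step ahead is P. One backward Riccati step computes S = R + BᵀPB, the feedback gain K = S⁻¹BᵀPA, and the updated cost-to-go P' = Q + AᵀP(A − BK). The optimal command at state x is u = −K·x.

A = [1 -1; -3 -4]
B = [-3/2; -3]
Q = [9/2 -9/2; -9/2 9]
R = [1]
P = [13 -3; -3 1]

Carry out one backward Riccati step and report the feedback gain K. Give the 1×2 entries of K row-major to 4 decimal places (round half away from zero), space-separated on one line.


-1.2245 0.3673

BᵀP = [-10.5000 1.5000]
S = R + BᵀPB = [1] + [11.2500] = [12.2500]
BᵀPA = [-15.0000 4.5000]
K = S⁻¹·BᵀPA = [-1.2245 0.3673]
A−BK = [-0.8367 -0.4490; -6.6735 -2.8980]
AᵀP(A−BK) = [21.6327 7.5102; 7.5102 3.3469]
P' = Q + AᵀP(A−BK) = [26.1327 3.0102; 3.0102 12.3469]
tr(P') = 38.4796


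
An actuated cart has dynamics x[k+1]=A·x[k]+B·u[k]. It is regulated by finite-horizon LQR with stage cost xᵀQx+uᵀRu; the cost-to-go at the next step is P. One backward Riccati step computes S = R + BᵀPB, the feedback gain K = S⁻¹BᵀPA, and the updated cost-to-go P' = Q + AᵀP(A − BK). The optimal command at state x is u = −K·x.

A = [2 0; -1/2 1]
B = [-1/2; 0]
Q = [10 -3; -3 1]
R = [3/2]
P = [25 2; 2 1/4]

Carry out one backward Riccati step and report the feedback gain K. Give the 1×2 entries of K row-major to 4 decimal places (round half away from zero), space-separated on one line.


BᵀP = [-12.5000 -1.0000]
S = R + BᵀPB = [3/2] + [6.2500] = [7.7500]
BᵀPA = [-24.5000 -1.0000]
K = S⁻¹·BᵀPA = [-3.1613 -0.1290]
A−BK = [0.4194 -0.0645; -0.5000 1.0000]
AᵀP(A−BK) = [18.6109 0.7137; 0.7137 0.1210]
P' = Q + AᵀP(A−BK) = [28.6109 -2.2863; -2.2863 1.1210]
tr(P') = 29.7319

-3.1613 -0.1290


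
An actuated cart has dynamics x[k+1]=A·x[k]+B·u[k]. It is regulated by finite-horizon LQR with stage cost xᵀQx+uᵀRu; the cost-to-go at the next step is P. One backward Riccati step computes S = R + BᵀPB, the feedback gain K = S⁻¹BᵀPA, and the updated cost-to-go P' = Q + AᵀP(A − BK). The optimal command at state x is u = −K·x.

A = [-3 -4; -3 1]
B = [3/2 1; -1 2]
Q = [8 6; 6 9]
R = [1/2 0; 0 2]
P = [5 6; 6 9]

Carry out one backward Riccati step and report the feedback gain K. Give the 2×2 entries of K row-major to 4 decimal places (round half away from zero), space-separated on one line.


-0.6429 -1.8462 -1.8214 -0.6154

BᵀP = [1.5000 0.0000; 17.0000 24.0000]
S = R + BᵀPB = [1/2 0; 0 2] + [2.2500 1.5000; 1.5000 65.0000] = [2.7500 1.5000; 1.5000 67.0000]
BᵀPA = [-4.5000 -6.0000; -123.0000 -44.0000]
K = S⁻¹·BᵀPA = [-0.6429 -1.8462; -1.8214 -0.6154]
A−BK = [-0.2143 -0.6154; 0.0000 0.3846]
AᵀP(A−BK) = [7.0714 3.0000; 3.0000 2.8462]
P' = Q + AᵀP(A−BK) = [15.0714 9.0000; 9.0000 11.8462]
tr(P') = 26.9176


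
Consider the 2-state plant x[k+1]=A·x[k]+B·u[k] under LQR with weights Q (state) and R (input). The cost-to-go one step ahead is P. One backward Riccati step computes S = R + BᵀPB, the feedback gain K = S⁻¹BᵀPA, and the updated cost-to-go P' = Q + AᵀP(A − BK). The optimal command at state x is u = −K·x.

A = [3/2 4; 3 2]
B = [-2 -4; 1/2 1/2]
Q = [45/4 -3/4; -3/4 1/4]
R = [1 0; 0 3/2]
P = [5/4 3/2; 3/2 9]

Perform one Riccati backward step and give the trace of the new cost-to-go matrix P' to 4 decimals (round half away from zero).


BᵀP = [-1.7500 1.5000; -4.2500 -1.5000]
S = R + BᵀPB = [1 0; 0 3/2] + [4.2500 7.7500; 7.7500 16.2500] = [5.2500 7.7500; 7.7500 17.7500]
BᵀPA = [1.8750 -4.0000; -10.8750 -20.0000]
K = S⁻¹·BᵀPA = [3.5491 2.5358; -2.1623 -2.2340]
A−BK = [-0.0509 0.1358; 2.3066 1.8491]
AᵀP(A−BK) = [67.1434 54.9509; 54.9509 45.4642]
P' = Q + AᵀP(A−BK) = [78.3934 54.2009; 54.2009 45.7142]
tr(P') = 124.1075

124.1075


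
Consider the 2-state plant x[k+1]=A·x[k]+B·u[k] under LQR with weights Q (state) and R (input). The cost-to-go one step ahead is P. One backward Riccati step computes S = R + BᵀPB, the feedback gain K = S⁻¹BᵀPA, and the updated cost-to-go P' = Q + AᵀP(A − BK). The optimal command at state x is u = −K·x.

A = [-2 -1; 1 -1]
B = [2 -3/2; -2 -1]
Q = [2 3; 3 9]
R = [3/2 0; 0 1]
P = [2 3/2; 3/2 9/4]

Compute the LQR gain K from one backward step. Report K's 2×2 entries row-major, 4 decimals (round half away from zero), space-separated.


-0.5385 0.0769 0.3673 0.7347

BᵀP = [1.0000 -1.5000; -4.5000 -4.5000]
S = R + BᵀPB = [3/2 0; 0 1] + [5.0000 0.0000; 0.0000 11.2500] = [6.5000 0.0000; 0.0000 12.2500]
BᵀPA = [-3.5000 0.5000; 4.5000 9.0000]
K = S⁻¹·BᵀPA = [-0.5385 0.0769; 0.3673 0.7347]
A−BK = [-0.3721 -0.0518; 0.2904 -0.1115]
AᵀP(A−BK) = [0.7123 0.2131; 0.2131 0.5993]
P' = Q + AᵀP(A−BK) = [2.7123 3.2131; 3.2131 9.5993]
tr(P') = 12.3116


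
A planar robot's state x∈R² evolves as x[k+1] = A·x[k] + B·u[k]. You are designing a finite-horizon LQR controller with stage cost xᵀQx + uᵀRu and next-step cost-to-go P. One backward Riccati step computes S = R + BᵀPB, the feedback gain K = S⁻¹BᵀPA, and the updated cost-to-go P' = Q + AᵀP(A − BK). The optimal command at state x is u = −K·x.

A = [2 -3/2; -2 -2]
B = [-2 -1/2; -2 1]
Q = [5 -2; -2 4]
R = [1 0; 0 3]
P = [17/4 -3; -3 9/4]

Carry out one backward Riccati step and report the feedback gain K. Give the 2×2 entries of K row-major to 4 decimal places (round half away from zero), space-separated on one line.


-1.2607 0.3175 -1.5337 -0.0736

BᵀP = [-2.5000 1.5000; -5.1250 3.7500]
S = R + BᵀPB = [1 0; 0 3] + [2.0000 2.7500; 2.7500 6.3125] = [3.0000 2.7500; 2.7500 9.3125]
BᵀPA = [-8.0000 0.7500; -17.7500 0.1875]
K = S⁻¹·BᵀPA = [-1.2607 0.3175; -1.5337 -0.0736]
A−BK = [-1.2883 -0.9018; -2.9877 -1.2914]
AᵀP(A−BK) = [12.6902 0.4831; 0.4831 0.3382]
P' = Q + AᵀP(A−BK) = [17.6902 -1.5169; -1.5169 4.3382]
tr(P') = 22.0284


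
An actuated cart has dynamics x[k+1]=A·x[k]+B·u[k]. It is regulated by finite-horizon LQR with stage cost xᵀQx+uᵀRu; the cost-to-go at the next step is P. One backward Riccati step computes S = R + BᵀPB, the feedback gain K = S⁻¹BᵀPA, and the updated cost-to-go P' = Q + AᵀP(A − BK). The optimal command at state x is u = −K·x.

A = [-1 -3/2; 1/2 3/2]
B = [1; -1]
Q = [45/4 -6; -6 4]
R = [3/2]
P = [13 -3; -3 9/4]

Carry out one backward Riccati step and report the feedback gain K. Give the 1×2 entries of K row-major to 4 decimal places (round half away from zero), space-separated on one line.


BᵀP = [16.0000 -5.2500]
S = R + BᵀPB = [3/2] + [21.2500] = [22.7500]
BᵀPA = [-18.6250 -31.8750]
K = S⁻¹·BᵀPA = [-0.8187 -1.4011]
A−BK = [-0.1813 -0.0989; -0.3187 0.0989]
AᵀP(A−BK) = [1.3146 1.8420; 1.8420 3.1525]
P' = Q + AᵀP(A−BK) = [12.5646 -4.1580; -4.1580 7.1525]
tr(P') = 19.7170

-0.8187 -1.4011


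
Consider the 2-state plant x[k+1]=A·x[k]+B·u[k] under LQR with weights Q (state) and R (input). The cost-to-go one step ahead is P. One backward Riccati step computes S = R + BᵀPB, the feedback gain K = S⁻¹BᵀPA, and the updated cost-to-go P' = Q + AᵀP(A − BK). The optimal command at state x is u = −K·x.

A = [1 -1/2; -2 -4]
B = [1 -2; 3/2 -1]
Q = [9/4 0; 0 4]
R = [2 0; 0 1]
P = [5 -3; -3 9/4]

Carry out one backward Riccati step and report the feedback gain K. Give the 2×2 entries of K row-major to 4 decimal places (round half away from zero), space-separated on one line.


BᵀP = [0.5000 0.3750; -7.0000 3.7500]
S = R + BᵀPB = [2 0; 0 1] + [1.0625 -1.3750; -1.3750 10.2500] = [3.0625 -1.3750; -1.3750 11.2500]
BᵀPA = [-0.2500 -1.7500; -14.5000 -11.5000]
K = S⁻¹·BᵀPA = [-0.6987 -1.0902; -1.3743 -1.1555]
A−BK = [-1.0499 -1.7207; -2.3263 -3.5202]
AᵀP(A−BK) = [5.8983 7.4731; 7.4731 10.0542]
P' = Q + AᵀP(A−BK) = [8.1483 7.4731; 7.4731 14.0542]
tr(P') = 22.2025

-0.6987 -1.0902 -1.3743 -1.1555


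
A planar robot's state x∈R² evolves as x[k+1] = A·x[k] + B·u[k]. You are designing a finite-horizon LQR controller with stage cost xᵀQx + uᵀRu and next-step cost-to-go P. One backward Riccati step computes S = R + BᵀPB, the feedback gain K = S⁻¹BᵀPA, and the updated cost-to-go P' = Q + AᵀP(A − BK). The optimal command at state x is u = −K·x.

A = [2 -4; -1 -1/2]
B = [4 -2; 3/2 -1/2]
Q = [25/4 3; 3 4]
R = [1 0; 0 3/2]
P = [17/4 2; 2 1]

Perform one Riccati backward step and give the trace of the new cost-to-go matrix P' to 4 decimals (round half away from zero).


BᵀP = [20.0000 9.5000; -9.5000 -4.5000]
S = R + BᵀPB = [1 0; 0 3/2] + [94.2500 -44.7500; -44.7500 21.2500] = [95.2500 -44.7500; -44.7500 22.7500]
BᵀPA = [30.5000 -84.7500; -14.5000 40.2500]
K = S⁻¹·BᵀPA = [0.2738 -0.7719; -0.0989 0.2510]
A−BK = [0.7072 -0.4106; -1.4601 0.7833]
AᵀP(A−BK) = [0.2167 -0.3194; -0.3194 0.7338]
P' = Q + AᵀP(A−BK) = [6.4667 2.6806; 2.6806 4.7338]
tr(P') = 11.2006

11.2006


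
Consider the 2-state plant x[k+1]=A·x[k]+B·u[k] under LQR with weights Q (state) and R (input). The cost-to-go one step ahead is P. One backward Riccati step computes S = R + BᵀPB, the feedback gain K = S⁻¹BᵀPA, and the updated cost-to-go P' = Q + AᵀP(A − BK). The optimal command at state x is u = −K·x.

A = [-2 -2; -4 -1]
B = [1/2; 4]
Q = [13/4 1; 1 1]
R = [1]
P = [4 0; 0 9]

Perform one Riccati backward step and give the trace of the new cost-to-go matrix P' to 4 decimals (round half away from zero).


28.2637

BᵀP = [2.0000 36.0000]
S = R + BᵀPB = [1] + [145.0000] = [146.0000]
BᵀPA = [-148.0000 -40.0000]
K = S⁻¹·BᵀPA = [-1.0137 -0.2740]
A−BK = [-1.4932 -1.8630; 0.0548 0.0959]
AᵀP(A−BK) = [9.9726 11.4521; 11.4521 14.0411]
P' = Q + AᵀP(A−BK) = [13.2226 12.4521; 12.4521 15.0411]
tr(P') = 28.2637


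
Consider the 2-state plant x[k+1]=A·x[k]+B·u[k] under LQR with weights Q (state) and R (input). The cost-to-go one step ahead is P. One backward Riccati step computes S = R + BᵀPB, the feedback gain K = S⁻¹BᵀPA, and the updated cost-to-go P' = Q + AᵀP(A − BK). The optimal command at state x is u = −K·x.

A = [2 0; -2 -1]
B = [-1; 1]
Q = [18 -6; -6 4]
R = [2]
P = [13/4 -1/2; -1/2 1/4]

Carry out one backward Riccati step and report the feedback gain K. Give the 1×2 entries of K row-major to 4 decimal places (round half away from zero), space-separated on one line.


-1.3846 -0.1154

BᵀP = [-3.7500 0.7500]
S = R + BᵀPB = [2] + [4.5000] = [6.5000]
BᵀPA = [-9.0000 -0.7500]
K = S⁻¹·BᵀPA = [-1.3846 -0.1154]
A−BK = [0.6154 -0.1154; -0.6154 -0.8846]
AᵀP(A−BK) = [5.5385 0.4615; 0.4615 0.1635]
P' = Q + AᵀP(A−BK) = [23.5385 -5.5385; -5.5385 4.1635]
tr(P') = 27.7019


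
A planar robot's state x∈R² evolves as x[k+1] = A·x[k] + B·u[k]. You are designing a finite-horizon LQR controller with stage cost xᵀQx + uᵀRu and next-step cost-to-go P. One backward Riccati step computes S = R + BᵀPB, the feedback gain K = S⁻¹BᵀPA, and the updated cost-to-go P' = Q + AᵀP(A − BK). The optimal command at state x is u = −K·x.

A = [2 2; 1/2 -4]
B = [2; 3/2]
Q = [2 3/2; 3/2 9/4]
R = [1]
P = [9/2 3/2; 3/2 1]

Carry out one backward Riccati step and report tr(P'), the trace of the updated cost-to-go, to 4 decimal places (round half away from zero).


BᵀP = [11.2500 4.5000]
S = R + BᵀPB = [1] + [29.2500] = [30.2500]
BᵀPA = [24.7500 4.5000]
K = S⁻¹·BᵀPA = [0.8182 0.1488]
A−BK = [0.3636 1.7025; -0.7273 -4.2231]
AᵀP(A−BK) = [1.0000 1.8182; 1.8182 9.3306]
P' = Q + AᵀP(A−BK) = [3.0000 3.3182; 3.3182 11.5806]
tr(P') = 14.5806

14.5806


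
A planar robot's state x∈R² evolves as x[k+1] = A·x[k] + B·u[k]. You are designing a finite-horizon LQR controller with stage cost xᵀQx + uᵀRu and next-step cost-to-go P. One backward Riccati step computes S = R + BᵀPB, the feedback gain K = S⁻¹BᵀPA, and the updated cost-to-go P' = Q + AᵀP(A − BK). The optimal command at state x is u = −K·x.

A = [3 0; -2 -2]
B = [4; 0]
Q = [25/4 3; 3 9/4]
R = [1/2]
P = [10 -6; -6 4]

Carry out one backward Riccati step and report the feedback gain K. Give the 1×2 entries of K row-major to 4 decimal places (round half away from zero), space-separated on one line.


1.0467 0.2991

BᵀP = [40.0000 -24.0000]
S = R + BᵀPB = [1/2] + [160.0000] = [160.5000]
BᵀPA = [168.0000 48.0000]
K = S⁻¹·BᵀPA = [1.0467 0.2991]
A−BK = [-1.1869 -1.1963; -2.0000 -2.0000]
AᵀP(A−BK) = [2.1495 1.7570; 1.7570 1.6449]
P' = Q + AᵀP(A−BK) = [8.3995 4.7570; 4.7570 3.8949]
tr(P') = 12.2944


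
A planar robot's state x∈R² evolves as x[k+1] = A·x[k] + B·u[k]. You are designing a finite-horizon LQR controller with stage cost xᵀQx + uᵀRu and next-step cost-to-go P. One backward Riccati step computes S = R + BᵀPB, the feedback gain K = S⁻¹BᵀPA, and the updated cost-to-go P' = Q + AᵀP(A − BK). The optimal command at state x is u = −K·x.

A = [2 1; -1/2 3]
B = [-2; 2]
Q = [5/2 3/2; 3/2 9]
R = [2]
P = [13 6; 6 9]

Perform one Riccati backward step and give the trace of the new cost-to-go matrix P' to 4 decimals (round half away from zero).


BᵀP = [-14.0000 6.0000]
S = R + BᵀPB = [2] + [40.0000] = [42.0000]
BᵀPA = [-31.0000 4.0000]
K = S⁻¹·BᵀPA = [-0.7381 0.0952]
A−BK = [0.5238 1.1905; 0.9762 2.8095]
AᵀP(A−BK) = [19.3690 48.4524; 48.4524 129.6190]
P' = Q + AᵀP(A−BK) = [21.8690 49.9524; 49.9524 138.6190]
tr(P') = 160.4881

160.4881


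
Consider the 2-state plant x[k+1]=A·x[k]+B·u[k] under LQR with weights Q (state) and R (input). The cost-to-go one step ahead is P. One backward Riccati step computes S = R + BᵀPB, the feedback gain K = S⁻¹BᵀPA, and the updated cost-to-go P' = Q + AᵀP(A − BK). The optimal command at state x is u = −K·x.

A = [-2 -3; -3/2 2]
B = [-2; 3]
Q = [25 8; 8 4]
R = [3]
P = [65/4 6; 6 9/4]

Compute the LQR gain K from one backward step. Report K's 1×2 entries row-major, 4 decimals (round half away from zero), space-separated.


BᵀP = [-14.5000 -5.2500]
S = R + BᵀPB = [3] + [13.2500] = [16.2500]
BᵀPA = [36.8750 33.0000]
K = S⁻¹·BᵀPA = [2.2692 2.0308]
A−BK = [2.5385 1.0615; -8.3077 -4.0923]
AᵀP(A−BK) = [22.3846 18.8654; 18.8654 16.2346]
P' = Q + AᵀP(A−BK) = [47.3846 26.8654; 26.8654 20.2346]
tr(P') = 67.6192

2.2692 2.0308


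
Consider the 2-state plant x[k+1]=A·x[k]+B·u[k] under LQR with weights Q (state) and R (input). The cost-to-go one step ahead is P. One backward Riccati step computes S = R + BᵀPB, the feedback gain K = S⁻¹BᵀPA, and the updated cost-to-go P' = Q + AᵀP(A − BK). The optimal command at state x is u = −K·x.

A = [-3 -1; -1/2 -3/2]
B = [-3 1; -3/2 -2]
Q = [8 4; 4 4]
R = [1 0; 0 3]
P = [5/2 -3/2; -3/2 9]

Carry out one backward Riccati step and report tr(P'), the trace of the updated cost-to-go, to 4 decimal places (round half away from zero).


13.8148

BᵀP = [-5.2500 -9.0000; 5.5000 -19.5000]
S = R + BᵀPB = [1 0; 0 3] + [29.2500 12.7500; 12.7500 44.5000] = [30.2500 12.7500; 12.7500 47.5000]
BᵀPA = [20.2500 18.7500; -6.7500 23.7500]
K = S⁻¹·BᵀPA = [0.8224 0.4613; -0.3628 0.3762]
A−BK = [-0.1701 0.0077; 0.0078 -0.0557]
AᵀP(A−BK) = [1.1481 -0.0516; -0.0516 0.6667]
P' = Q + AᵀP(A−BK) = [9.1481 3.9484; 3.9484 4.6667]
tr(P') = 13.8148


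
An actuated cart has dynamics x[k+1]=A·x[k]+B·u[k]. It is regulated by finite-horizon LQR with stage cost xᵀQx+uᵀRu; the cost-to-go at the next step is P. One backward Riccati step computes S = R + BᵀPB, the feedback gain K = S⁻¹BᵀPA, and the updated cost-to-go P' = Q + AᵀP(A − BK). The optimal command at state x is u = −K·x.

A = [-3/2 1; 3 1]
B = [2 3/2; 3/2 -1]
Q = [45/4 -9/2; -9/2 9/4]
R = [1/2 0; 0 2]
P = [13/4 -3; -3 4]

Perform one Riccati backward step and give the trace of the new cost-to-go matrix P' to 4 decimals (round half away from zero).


BᵀP = [2.0000 0.0000; 7.8750 -8.5000]
S = R + BᵀPB = [1/2 0; 0 2] + [4.0000 3.0000; 3.0000 20.3125] = [4.5000 3.0000; 3.0000 22.3125]
BᵀPA = [-3.0000 2.0000; -37.3125 -0.6250]
K = S⁻¹·BᵀPA = [0.4923 0.5087; -1.7385 -0.0964]
A−BK = [0.1231 0.1272; 0.5231 0.1405]
AᵀP(A−BK) = [6.9231 0.5538; 0.5538 0.1723]
P' = Q + AᵀP(A−BK) = [18.1731 -3.9462; -3.9462 2.4223]
tr(P') = 20.5954

20.5954


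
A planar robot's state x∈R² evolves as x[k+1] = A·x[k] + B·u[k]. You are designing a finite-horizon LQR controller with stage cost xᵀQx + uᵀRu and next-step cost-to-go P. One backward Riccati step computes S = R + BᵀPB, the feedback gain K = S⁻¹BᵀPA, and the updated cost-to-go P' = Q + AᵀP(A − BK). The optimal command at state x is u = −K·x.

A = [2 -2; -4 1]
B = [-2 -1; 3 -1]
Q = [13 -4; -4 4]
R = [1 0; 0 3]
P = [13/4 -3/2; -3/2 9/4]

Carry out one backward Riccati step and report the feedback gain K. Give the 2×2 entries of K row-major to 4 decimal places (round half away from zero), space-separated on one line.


-1.1717 0.5990 0.1754 0.3639

BᵀP = [-11.0000 9.7500; -1.7500 -0.7500]
S = R + BᵀPB = [1 0; 0 3] + [51.2500 1.2500; 1.2500 2.5000] = [52.2500 1.2500; 1.2500 5.5000]
BᵀPA = [-61.0000 31.7500; -0.5000 2.7500]
K = S⁻¹·BᵀPA = [-1.1717 0.5990; 0.1754 0.3639]
A−BK = [-0.1679 -0.4382; -0.3096 -0.4330]
AᵀP(A−BK) = [1.6164 -0.2821; -0.2821 1.2327]
P' = Q + AᵀP(A−BK) = [14.6164 -4.2821; -4.2821 5.2327]
tr(P') = 19.8491


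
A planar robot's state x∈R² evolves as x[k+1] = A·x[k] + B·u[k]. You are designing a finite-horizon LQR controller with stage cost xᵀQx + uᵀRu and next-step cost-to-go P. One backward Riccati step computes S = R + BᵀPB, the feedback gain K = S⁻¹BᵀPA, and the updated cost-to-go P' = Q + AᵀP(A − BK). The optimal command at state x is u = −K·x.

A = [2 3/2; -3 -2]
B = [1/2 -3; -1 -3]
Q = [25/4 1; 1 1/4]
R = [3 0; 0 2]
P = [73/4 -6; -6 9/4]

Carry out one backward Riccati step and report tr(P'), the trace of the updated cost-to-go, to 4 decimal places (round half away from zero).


24.6623

BᵀP = [15.1250 -5.2500; -36.7500 11.2500]
S = R + BᵀPB = [3 0; 0 2] + [12.8125 -29.6250; -29.6250 76.5000] = [15.8125 -29.6250; -29.6250 78.5000]
BᵀPA = [46.0000 33.1875; -107.2500 -77.6250]
K = S⁻¹·BᵀPA = [1.1927 0.8403; -0.9161 -0.6717]
A−BK = [-1.3447 -0.9353; -4.5557 -3.1748]
AᵀP(A−BK) = [12.1307 8.5526; 8.5526 6.0316]
P' = Q + AᵀP(A−BK) = [18.3807 9.5526; 9.5526 6.2816]
tr(P') = 24.6623


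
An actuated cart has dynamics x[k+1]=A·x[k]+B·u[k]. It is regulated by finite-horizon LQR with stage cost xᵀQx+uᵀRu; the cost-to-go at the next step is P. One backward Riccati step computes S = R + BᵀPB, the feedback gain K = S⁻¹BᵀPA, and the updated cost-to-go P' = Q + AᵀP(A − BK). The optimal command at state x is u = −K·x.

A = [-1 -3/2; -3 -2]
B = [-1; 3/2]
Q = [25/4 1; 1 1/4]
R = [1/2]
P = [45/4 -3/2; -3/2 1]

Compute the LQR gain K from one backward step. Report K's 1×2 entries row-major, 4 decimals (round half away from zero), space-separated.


BᵀP = [-13.5000 3.0000]
S = R + BᵀPB = [1/2] + [18.0000] = [18.5000]
BᵀPA = [4.5000 14.2500]
K = S⁻¹·BᵀPA = [0.2432 0.7703]
A−BK = [-0.7568 -0.7297; -3.3649 -3.1554]
AᵀP(A−BK) = [10.1554 9.6588; 9.6588 9.3361]
P' = Q + AᵀP(A−BK) = [16.4054 10.6588; 10.6588 9.5861]
tr(P') = 25.9916

0.2432 0.7703


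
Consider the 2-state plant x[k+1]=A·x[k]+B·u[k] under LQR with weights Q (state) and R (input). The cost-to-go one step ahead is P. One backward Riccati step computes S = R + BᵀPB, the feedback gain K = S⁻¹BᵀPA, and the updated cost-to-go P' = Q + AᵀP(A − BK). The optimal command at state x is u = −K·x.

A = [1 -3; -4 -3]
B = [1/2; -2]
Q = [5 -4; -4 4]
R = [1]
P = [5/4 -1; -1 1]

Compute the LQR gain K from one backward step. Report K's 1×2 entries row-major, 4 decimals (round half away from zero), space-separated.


1.7265 -0.0513

BᵀP = [2.6250 -2.5000]
S = R + BᵀPB = [1] + [6.3125] = [7.3125]
BᵀPA = [12.6250 -0.3750]
K = S⁻¹·BᵀPA = [1.7265 -0.0513]
A−BK = [0.1368 -2.9744; -0.5470 -3.1026]
AᵀP(A−BK) = [3.4530 -0.1026; -0.1026 2.2308]
P' = Q + AᵀP(A−BK) = [8.4530 -4.1026; -4.1026 6.2308]
tr(P') = 14.6838


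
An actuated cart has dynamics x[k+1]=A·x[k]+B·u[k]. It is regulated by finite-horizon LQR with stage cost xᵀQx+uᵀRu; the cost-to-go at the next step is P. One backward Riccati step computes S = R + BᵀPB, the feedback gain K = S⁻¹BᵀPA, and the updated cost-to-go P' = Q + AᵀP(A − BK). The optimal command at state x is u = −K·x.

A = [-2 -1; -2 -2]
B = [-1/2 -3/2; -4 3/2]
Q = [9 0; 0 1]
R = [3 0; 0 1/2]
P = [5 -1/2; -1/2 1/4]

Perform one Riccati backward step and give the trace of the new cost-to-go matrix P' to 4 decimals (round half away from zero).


BᵀP = [-0.5000 -0.7500; -8.2500 1.1250]
S = R + BᵀPB = [3 0; 0 1/2] + [3.2500 -0.3750; -0.3750 14.0625] = [6.2500 -0.3750; -0.3750 14.5625]
BᵀPA = [2.5000 2.0000; 14.2500 6.0000]
K = S⁻¹·BᵀPA = [0.4594 0.3453; 0.9904 0.4209]
A−BK = [-0.2847 -0.1960; -1.6479 -1.2503]
AᵀP(A−BK) = [1.7387 1.1389; 1.1389 0.7840]
P' = Q + AᵀP(A−BK) = [10.7387 1.1389; 1.1389 1.7840]
tr(P') = 12.5227

12.5227


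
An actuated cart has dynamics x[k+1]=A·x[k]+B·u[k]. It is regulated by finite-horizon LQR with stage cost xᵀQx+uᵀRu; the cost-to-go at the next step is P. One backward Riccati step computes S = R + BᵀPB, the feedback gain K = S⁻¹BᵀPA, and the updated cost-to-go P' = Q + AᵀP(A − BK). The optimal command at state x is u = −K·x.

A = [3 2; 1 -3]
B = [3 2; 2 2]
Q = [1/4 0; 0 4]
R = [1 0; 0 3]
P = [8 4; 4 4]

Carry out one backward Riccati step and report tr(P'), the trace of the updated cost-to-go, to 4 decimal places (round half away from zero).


23.6374

BᵀP = [32.0000 20.0000; 24.0000 16.0000]
S = R + BᵀPB = [1 0; 0 3] + [136.0000 104.0000; 104.0000 80.0000] = [137.0000 104.0000; 104.0000 83.0000]
BᵀPA = [116.0000 4.0000; 88.0000 0.0000]
K = S⁻¹·BᵀPA = [0.8577 0.5982; -0.0144 -0.7495]
A−BK = [0.4559 1.7045; -0.6865 -2.6973]
AᵀP(A−BK) = [1.7802 4.5694; 4.5694 17.6072]
P' = Q + AᵀP(A−BK) = [2.0302 4.5694; 4.5694 21.6072]
tr(P') = 23.6374


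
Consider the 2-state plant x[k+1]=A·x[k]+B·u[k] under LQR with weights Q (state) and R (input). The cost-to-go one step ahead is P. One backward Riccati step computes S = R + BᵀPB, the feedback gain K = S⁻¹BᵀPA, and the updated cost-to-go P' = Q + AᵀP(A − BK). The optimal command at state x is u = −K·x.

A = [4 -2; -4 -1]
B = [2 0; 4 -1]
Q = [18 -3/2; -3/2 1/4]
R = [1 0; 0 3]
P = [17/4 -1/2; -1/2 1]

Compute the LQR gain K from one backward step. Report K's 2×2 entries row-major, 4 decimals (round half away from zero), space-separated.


BᵀP = [6.5000 3.0000; 0.5000 -1.0000]
S = R + BᵀPB = [1 0; 0 3] + [25.0000 -3.0000; -3.0000 1.0000] = [26.0000 -3.0000; -3.0000 4.0000]
BᵀPA = [14.0000 -16.0000; 6.0000 0.0000]
K = S⁻¹·BᵀPA = [0.7789 -0.6737; 2.0842 -0.5053]
A−BK = [2.4421 -0.6526; -5.0316 1.1895]
AᵀP(A−BK) = [76.5895 -19.5368; -19.5368 5.2211]
P' = Q + AᵀP(A−BK) = [94.5895 -21.0368; -21.0368 5.4711]
tr(P') = 100.0605

0.7789 -0.6737 2.0842 -0.5053


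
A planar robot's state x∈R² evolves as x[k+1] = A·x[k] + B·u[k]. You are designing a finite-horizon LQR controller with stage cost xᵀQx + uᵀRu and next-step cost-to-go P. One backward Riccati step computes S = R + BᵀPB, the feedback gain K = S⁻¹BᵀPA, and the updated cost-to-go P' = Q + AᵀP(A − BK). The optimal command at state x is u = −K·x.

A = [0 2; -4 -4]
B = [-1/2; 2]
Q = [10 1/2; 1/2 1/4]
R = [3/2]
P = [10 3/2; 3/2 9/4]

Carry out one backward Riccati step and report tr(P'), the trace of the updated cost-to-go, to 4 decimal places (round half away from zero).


BᵀP = [-2.0000 3.7500]
S = R + BᵀPB = [3/2] + [8.5000] = [10.0000]
BᵀPA = [-15.0000 -19.0000]
K = S⁻¹·BᵀPA = [-1.5000 -1.9000]
A−BK = [-0.7500 1.0500; -1.0000 -0.2000]
AᵀP(A−BK) = [13.5000 -4.5000; -4.5000 15.9000]
P' = Q + AᵀP(A−BK) = [23.5000 -4.0000; -4.0000 16.1500]
tr(P') = 39.6500

39.6500


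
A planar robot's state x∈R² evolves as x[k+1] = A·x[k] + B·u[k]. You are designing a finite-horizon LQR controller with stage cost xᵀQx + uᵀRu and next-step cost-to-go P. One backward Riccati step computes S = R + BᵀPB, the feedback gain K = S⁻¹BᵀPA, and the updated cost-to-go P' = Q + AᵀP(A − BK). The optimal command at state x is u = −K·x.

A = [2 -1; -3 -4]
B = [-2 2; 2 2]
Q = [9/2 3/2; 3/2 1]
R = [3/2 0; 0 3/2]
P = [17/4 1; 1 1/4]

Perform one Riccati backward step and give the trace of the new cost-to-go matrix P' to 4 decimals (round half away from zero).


BᵀP = [-6.5000 -1.5000; 10.5000 2.5000]
S = R + BᵀPB = [3/2 0; 0 3/2] + [10.0000 -16.0000; -16.0000 26.0000] = [11.5000 -16.0000; -16.0000 27.5000]
BᵀPA = [-8.5000 12.5000; 13.5000 -20.5000]
K = S⁻¹·BᵀPA = [-0.2946 0.2614; 0.3195 -0.5934]
A−BK = [0.7718 0.7095; -3.0498 -3.3361]
AᵀP(A−BK) = [0.4326 -0.2676; -0.2676 0.8185]
P' = Q + AᵀP(A−BK) = [4.9326 1.2324; 1.2324 1.8185]
tr(P') = 6.7510

6.7510


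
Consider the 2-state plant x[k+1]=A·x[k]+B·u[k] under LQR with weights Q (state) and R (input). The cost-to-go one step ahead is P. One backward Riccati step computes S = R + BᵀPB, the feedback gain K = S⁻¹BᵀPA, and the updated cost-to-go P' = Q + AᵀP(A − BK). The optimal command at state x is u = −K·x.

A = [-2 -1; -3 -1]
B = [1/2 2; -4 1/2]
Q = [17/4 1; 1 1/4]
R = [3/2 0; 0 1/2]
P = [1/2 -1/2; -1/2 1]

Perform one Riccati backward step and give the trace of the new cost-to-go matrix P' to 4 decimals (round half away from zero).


5.4809

BᵀP = [2.2500 -4.2500; 0.7500 -0.5000]
S = R + BᵀPB = [3/2 0; 0 1/2] + [18.1250 2.3750; 2.3750 1.2500] = [19.6250 2.3750; 2.3750 1.7500]
BᵀPA = [8.2500 2.0000; 0.0000 -0.2500]
K = S⁻¹·BᵀPA = [0.5030 0.1426; -0.6826 -0.3364]
A−BK = [-0.8862 -0.3985; -0.6467 -0.2613]
AᵀP(A−BK) = [0.8503 0.3234; 0.3234 0.1306]
P' = Q + AᵀP(A−BK) = [5.1003 1.3234; 1.3234 0.3806]
tr(P') = 5.4809


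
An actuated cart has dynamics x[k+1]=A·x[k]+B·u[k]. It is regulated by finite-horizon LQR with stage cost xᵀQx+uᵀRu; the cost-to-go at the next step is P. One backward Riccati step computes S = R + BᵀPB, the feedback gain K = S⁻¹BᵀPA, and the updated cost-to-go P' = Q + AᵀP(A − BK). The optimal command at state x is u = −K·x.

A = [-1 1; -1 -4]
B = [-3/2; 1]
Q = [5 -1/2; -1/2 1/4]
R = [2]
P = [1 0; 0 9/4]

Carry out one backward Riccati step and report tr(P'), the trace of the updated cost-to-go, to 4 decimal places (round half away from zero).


BᵀP = [-1.5000 2.2500]
S = R + BᵀPB = [2] + [4.5000] = [6.5000]
BᵀPA = [-0.7500 -10.5000]
K = S⁻¹·BᵀPA = [-0.1154 -1.6154]
A−BK = [-1.1731 -1.4231; -0.8846 -2.3846]
AᵀP(A−BK) = [3.1635 6.7885; 6.7885 20.0385]
P' = Q + AᵀP(A−BK) = [8.1635 6.2885; 6.2885 20.2885]
tr(P') = 28.4519

28.4519


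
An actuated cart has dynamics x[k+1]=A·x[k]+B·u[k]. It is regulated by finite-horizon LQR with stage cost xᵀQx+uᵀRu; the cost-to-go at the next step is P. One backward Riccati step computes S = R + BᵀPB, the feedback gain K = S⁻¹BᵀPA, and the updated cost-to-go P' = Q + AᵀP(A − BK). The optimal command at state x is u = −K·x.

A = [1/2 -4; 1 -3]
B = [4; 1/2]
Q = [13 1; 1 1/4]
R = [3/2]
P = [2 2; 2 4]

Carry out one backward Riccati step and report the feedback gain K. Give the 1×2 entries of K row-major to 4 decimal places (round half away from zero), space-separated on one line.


0.3412 -1.5529

BᵀP = [9.0000 10.0000]
S = R + BᵀPB = [3/2] + [41.0000] = [42.5000]
BᵀPA = [14.5000 -66.0000]
K = S⁻¹·BᵀPA = [0.3412 -1.5529]
A−BK = [-0.8647 2.2118; 0.8294 -2.2235]
AᵀP(A−BK) = [1.5529 -4.4824; -4.4824 13.5059]
P' = Q + AᵀP(A−BK) = [14.5529 -3.4824; -3.4824 13.7559]
tr(P') = 28.3088


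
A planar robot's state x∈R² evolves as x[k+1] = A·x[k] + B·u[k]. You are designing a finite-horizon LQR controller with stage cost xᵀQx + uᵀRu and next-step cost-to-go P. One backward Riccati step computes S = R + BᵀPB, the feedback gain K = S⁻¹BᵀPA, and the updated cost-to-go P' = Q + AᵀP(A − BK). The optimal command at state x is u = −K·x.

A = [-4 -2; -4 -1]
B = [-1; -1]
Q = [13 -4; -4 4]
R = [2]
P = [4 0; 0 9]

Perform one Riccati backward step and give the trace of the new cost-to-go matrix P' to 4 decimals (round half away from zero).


50.4667

BᵀP = [-4.0000 -9.0000]
S = R + BᵀPB = [2] + [13.0000] = [15.0000]
BᵀPA = [52.0000 17.0000]
K = S⁻¹·BᵀPA = [3.4667 1.1333]
A−BK = [-0.5333 -0.8667; -0.5333 0.1333]
AᵀP(A−BK) = [27.7333 9.0667; 9.0667 5.7333]
P' = Q + AᵀP(A−BK) = [40.7333 5.0667; 5.0667 9.7333]
tr(P') = 50.4667


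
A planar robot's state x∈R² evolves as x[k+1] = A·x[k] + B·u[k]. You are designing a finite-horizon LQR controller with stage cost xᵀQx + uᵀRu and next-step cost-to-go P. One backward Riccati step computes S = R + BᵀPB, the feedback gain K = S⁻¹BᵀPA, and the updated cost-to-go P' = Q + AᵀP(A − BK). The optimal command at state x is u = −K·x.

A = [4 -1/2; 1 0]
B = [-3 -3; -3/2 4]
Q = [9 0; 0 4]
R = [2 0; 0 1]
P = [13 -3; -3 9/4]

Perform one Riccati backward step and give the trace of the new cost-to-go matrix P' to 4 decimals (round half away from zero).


15.5338

BᵀP = [-34.5000 5.6250; -51.0000 18.0000]
S = R + BᵀPB = [2 0; 0 1] + [95.0625 126.0000; 126.0000 225.0000] = [97.0625 126.0000; 126.0000 226.0000]
BᵀPA = [-132.3750 17.2500; -186.0000 25.5000]
K = S⁻¹·BᵀPA = [-1.0694 0.1131; -0.2268 0.0498]
A−BK = [0.1114 -0.0113; 0.3030 -0.0294]
AᵀP(A−BK) = [2.5041 -0.2696; -0.2696 0.0297]
P' = Q + AᵀP(A−BK) = [11.5041 -0.2696; -0.2696 4.0297]
tr(P') = 15.5338


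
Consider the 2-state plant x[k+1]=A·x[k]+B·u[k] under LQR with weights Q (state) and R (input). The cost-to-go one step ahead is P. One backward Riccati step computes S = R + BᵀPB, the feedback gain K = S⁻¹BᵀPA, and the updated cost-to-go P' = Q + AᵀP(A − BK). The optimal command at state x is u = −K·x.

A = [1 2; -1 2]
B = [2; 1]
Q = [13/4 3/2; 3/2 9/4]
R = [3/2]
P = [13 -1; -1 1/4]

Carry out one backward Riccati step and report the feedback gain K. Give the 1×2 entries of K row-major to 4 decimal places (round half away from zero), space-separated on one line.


0.5377 0.9347

BᵀP = [25.0000 -1.7500]
S = R + BᵀPB = [3/2] + [48.2500] = [49.7500]
BᵀPA = [26.7500 46.5000]
K = S⁻¹·BᵀPA = [0.5377 0.9347]
A−BK = [-0.0754 0.1307; -1.5377 1.0653]
AᵀP(A−BK) = [0.8668 0.4975; 0.4975 1.5377]
P' = Q + AᵀP(A−BK) = [4.1168 1.9975; 1.9975 3.7877]
tr(P') = 7.9045


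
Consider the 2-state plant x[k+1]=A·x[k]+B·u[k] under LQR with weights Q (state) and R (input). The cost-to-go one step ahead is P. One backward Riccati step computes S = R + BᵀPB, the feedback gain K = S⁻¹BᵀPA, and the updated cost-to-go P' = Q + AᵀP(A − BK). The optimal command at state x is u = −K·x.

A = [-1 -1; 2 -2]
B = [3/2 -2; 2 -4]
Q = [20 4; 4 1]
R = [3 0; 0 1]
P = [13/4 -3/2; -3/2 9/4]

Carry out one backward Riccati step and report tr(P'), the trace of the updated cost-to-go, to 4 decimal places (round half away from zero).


BᵀP = [1.8750 2.2500; -0.5000 -6.0000]
S = R + BᵀPB = [3 0; 0 1] + [7.3125 -12.7500; -12.7500 25.0000] = [10.3125 -12.7500; -12.7500 26.0000]
BᵀPA = [2.6250 -6.3750; -11.5000 12.5000]
K = S⁻¹·BᵀPA = [-0.7425 -0.0604; -0.8064 0.4512]
A−BK = [-1.4991 -0.0071; 0.2593 -0.0746]
AᵀP(A−BK) = [10.9254 -0.4032; -0.4032 0.2256]
P' = Q + AᵀP(A−BK) = [30.9254 3.5968; 3.5968 1.2256]
tr(P') = 32.1510

32.1510


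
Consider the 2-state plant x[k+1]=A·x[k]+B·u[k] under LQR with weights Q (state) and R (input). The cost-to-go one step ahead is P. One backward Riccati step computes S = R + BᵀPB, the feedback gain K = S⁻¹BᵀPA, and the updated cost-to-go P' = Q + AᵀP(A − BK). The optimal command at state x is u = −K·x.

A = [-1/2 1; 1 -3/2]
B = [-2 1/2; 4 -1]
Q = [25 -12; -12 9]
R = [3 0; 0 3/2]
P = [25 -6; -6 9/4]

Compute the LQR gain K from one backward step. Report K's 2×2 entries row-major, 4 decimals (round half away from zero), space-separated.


BᵀP = [-74.0000 21.0000; 18.5000 -5.2500]
S = R + BᵀPB = [3 0; 0 3/2] + [232.0000 -58.0000; -58.0000 14.5000] = [235.0000 -58.0000; -58.0000 16.0000]
BᵀPA = [58.0000 -105.5000; -14.5000 26.3750]
K = S⁻¹·BᵀPA = [0.2197 -0.3996; -0.1098 0.1998]
A−BK = [-0.0057 0.1009; 0.0114 0.2983]
AᵀP(A−BK) = [0.1648 -0.2997; -0.2997 0.6325]
P' = Q + AᵀP(A−BK) = [25.1648 -12.2997; -12.2997 9.6325]
tr(P') = 34.7972

0.2197 -0.3996 -0.1098 0.1998


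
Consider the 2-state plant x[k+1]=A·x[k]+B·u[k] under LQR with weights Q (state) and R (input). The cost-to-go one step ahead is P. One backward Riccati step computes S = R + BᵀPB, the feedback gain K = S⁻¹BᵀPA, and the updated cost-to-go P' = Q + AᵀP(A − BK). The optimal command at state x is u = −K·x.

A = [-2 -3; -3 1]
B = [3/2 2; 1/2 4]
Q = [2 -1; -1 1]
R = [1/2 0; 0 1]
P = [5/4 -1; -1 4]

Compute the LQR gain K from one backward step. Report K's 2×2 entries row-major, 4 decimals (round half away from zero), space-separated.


-0.3422 -2.1933 -0.6921 0.5355

BᵀP = [1.3750 0.5000; -1.5000 14.0000]
S = R + BᵀPB = [1/2 0; 0 1] + [2.3125 4.7500; 4.7500 53.0000] = [2.8125 4.7500; 4.7500 54.0000]
BᵀPA = [-4.2500 -3.6250; -39.0000 18.5000]
K = S⁻¹·BᵀPA = [-0.3422 -2.1933; -0.6921 0.5355]
A−BK = [-0.1025 -0.7811; -0.0604 -0.0454]
AᵀP(A−BK) = [0.5529 0.0638; 0.0638 3.3920]
P' = Q + AᵀP(A−BK) = [2.5529 -0.9362; -0.9362 4.3920]
tr(P') = 6.9449


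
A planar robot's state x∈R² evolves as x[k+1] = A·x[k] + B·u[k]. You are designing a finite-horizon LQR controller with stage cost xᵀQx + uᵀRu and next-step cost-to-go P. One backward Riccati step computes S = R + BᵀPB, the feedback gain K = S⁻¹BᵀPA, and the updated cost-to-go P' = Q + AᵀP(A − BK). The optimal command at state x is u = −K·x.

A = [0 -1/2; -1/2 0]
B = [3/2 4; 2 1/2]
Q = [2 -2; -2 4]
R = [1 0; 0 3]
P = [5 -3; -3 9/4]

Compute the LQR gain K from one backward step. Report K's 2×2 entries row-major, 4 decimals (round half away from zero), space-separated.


BᵀP = [1.5000 0.0000; 18.5000 -10.8750]
S = R + BᵀPB = [1 0; 0 3] + [2.2500 6.0000; 6.0000 68.5625] = [3.2500 6.0000; 6.0000 71.5625]
BᵀPA = [0.0000 -0.7500; 5.4375 -9.2500]
K = S⁻¹·BᵀPA = [-0.1660 0.0093; 0.0899 -0.1300]
A−BK = [-0.1106 0.0062; -0.2130 0.0464]
AᵀP(A−BK) = [0.0737 -0.0429; -0.0429 0.0541]
P' = Q + AᵀP(A−BK) = [2.0737 -2.0429; -2.0429 4.0541]
tr(P') = 6.1278

-0.1660 0.0093 0.0899 -0.1300


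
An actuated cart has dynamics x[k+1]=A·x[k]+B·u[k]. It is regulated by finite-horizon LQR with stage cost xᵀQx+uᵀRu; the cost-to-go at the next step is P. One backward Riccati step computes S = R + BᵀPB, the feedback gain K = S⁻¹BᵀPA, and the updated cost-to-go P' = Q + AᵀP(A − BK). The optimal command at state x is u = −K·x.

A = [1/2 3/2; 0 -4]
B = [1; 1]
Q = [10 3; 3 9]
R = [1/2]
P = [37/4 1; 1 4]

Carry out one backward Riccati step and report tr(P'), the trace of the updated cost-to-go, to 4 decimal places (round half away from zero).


BᵀP = [10.2500 5.0000]
S = R + BᵀPB = [1/2] + [15.2500] = [15.7500]
BᵀPA = [5.1250 -4.6250]
K = S⁻¹·BᵀPA = [0.3254 -0.2937]
A−BK = [0.1746 1.7937; -0.3254 -3.7063]
AᵀP(A−BK) = [0.6448 6.4425; 6.4425 71.4544]
P' = Q + AᵀP(A−BK) = [10.6448 9.4425; 9.4425 80.4544]
tr(P') = 91.0992

91.0992


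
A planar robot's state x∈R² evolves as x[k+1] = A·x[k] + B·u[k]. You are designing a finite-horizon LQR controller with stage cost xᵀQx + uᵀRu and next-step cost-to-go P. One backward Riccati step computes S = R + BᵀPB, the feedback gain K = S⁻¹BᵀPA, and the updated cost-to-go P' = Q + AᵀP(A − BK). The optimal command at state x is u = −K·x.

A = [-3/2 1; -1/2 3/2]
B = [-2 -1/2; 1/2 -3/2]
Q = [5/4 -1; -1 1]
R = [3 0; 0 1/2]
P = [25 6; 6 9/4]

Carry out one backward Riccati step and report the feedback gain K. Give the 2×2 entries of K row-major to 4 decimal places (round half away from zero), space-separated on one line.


0.5290 -0.2527 0.6908 -1.0091

BᵀP = [-47.0000 -10.8750; -21.5000 -6.3750]
S = R + BᵀPB = [3 0; 0 1/2] + [88.5625 39.8125; 39.8125 20.3125] = [91.5625 39.8125; 39.8125 20.8125]
BᵀPA = [75.9375 -63.3125; 35.4375 -31.0625]
K = S⁻¹·BᵀPA = [0.5290 -0.2527; 0.6908 -1.0091]
A−BK = [-0.0966 -0.0099; 0.2717 0.1127]
AᵀP(A−BK) = [1.1626 -0.7382; -0.7382 0.7183]
P' = Q + AᵀP(A−BK) = [2.4126 -1.7382; -1.7382 1.7183]
tr(P') = 4.1309


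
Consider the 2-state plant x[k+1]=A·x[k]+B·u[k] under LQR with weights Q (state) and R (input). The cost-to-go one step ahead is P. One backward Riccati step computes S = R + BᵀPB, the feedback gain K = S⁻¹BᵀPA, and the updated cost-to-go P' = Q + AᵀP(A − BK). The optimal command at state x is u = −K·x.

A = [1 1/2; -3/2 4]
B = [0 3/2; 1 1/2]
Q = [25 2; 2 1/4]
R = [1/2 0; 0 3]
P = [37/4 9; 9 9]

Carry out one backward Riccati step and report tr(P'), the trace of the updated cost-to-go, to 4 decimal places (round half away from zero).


BᵀP = [9.0000 9.0000; 18.3750 18.0000]
S = R + BᵀPB = [1/2 0; 0 3] + [9.0000 18.0000; 18.0000 36.5625] = [9.5000 18.0000; 18.0000 39.5625]
BᵀPA = [-4.5000 40.5000; -8.6250 81.1875]
K = S⁻¹·BᵀPA = [-0.4394 2.7179; -0.0181 0.8156]
A−BK = [1.0271 -0.7233; -1.0515 0.8743]
AᵀP(A−BK) = [0.3666 -0.8603; -0.8603 6.0249]
P' = Q + AᵀP(A−BK) = [25.3666 1.1397; 1.1397 6.2749]
tr(P') = 31.6415

31.6415


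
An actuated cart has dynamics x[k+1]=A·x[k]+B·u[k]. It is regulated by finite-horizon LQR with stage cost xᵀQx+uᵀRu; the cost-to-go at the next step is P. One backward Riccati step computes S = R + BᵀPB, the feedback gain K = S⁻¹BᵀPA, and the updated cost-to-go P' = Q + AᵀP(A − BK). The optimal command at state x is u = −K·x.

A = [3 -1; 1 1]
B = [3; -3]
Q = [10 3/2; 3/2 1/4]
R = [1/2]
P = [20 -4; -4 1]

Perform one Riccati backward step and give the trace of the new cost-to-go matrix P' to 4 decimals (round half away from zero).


12.8083

BᵀP = [72.0000 -15.0000]
S = R + BᵀPB = [1/2] + [261.0000] = [261.5000]
BᵀPA = [201.0000 -87.0000]
K = S⁻¹·BᵀPA = [0.7686 -0.3327]
A−BK = [0.6941 -0.0019; 3.3059 0.0019]
AᵀP(A−BK) = [2.5029 -0.1281; -0.1281 0.0554]
P' = Q + AᵀP(A−BK) = [12.5029 1.3719; 1.3719 0.3054]
tr(P') = 12.8083
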